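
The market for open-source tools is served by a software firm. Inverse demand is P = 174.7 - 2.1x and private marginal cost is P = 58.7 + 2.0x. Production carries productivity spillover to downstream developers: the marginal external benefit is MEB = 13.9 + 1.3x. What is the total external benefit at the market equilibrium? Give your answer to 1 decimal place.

913.6

Market equilibrium (private): 58.7 + 2.0x = 174.7 - 2.1x → x_m = 28.2927.
Total external benefit = ∫₀^{x_m} (13.9 + 1.3x) dx = 13.9×28.2927 + ½×1.3×28.2927² = 913.5785.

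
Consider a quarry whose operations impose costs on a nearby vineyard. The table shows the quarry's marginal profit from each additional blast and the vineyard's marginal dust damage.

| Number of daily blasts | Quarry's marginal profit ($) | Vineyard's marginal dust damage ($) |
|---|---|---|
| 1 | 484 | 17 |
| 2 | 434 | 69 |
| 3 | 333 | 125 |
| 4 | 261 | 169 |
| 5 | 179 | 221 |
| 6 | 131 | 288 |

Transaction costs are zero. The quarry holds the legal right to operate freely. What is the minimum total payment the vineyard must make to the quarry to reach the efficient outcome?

$310

Left alone the quarry would choose level 6 (marginal profit stays positive).
Efficient level: k* = 4 (marginal profit ≥ marginal dust damage through 4).
The vineyard must at least cover the quarry's forgone profit from cutting 6→4: 179 + 131 = 310.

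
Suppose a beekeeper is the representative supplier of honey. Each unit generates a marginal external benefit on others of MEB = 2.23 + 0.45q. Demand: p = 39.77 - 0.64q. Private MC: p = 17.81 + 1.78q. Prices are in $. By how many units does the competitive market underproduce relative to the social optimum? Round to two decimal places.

3.20 units

Market equilibrium (private): 17.81 + 1.78q = 39.77 - 0.64q → q_m = 9.0744.
Social marginal cost = private MC − MEB = 15.58 + 1.33q.
Set SMC = demand: 15.58 + 1.33q = 39.77 - 0.64q → q* = 12.2792.
Gap = |9.0744 − 12.2792| = 3.2048.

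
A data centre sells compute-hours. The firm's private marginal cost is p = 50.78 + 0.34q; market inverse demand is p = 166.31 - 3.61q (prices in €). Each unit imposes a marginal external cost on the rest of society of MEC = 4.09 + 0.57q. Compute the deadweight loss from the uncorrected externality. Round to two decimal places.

Market equilibrium (private): 50.78 + 0.34q = 166.31 - 3.61q → q_m = 29.2481.
Social marginal cost = private MC + MEC = 54.87 + 0.91q.
Set SMC = demand: 54.87 + 0.91q = 166.31 - 3.61q → q* = 24.6549.
The loss is the area between SMC and demand from q* to q_m; with linear curves that's a triangle of height MEC(q_m).
DWL = ½ × 4.5932 × 20.7614 = 47.6806.

DWL = €47.68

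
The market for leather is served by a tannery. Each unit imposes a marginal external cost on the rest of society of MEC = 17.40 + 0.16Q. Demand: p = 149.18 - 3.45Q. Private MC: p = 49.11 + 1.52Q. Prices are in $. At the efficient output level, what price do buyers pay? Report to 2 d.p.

P = $93.58

Social marginal cost = private MC + MEC = 66.51 + 1.68Q.
Set SMC = demand: 66.51 + 1.68Q = 149.18 - 3.45Q → Q* = 16.1150.
Consumer price on the demand curve at Q*: 149.18 − 3.45×16.1150 = 93.5833.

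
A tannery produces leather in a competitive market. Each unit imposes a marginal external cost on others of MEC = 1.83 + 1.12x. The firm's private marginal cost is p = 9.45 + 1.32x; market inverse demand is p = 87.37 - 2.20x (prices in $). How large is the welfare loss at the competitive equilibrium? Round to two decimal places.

DWL = $76.38

Market equilibrium (private): 9.45 + 1.32x = 87.37 - 2.20x → x_m = 22.1364.
Social marginal cost = private MC + MEC = 11.28 + 2.44x.
Set SMC = demand: 11.28 + 2.44x = 87.37 - 2.20x → x* = 16.3987.
The loss is the area between SMC and demand from x* to x_m; with linear curves that's a triangle of height MEC(x_m).
DWL = ½ × 5.7377 × 26.6227 = 76.3765.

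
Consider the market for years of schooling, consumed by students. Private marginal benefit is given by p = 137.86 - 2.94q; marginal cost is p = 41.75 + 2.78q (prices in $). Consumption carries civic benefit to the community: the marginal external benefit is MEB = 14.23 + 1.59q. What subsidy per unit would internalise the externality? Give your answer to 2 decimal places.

subsidy = $56.71 per unit

Social marginal benefit = demand + MEB = 152.09 - 1.35q.
Set SMB = MC: 152.09 - 1.35q = 41.75 + 2.78q → q* = 26.7167.
The Pigouvian subsidy equals MEB at q*: 14.23 + 1.59×26.7167 = 56.7096.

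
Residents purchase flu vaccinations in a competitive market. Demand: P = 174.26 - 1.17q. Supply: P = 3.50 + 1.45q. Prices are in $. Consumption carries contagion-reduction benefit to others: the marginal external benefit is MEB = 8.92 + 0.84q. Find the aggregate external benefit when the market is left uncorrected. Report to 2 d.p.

$2365.47

Market equilibrium (private): 3.50 + 1.45q = 174.26 - 1.17q → q_m = 65.1756.
Total external benefit = ∫₀^{q_m} (8.92 + 0.84q) dq = 8.92×65.1756 + ½×0.84×65.1756² = 2365.4671.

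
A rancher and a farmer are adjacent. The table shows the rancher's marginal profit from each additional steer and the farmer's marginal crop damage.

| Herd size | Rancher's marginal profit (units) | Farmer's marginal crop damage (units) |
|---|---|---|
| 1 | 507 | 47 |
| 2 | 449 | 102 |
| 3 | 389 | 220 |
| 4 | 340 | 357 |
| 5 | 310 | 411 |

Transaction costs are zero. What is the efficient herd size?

3

Bargaining reaches the level where marginal profit last exceeds marginal crop damage.
That holds through level 3 (389 ≥ 220) but not at 4 (340 < 357).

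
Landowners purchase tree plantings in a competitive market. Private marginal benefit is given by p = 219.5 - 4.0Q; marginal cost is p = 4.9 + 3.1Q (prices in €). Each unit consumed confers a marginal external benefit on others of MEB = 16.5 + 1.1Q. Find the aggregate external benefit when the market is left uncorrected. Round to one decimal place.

€1001.2

Market equilibrium (private): 4.9 + 3.1Q = 219.5 - 4.0Q → Q_m = 30.2254.
Total external benefit = ∫₀^{Q_m} (16.5 + 1.1Q) dQ = 16.5×30.2254 + ½×1.1×30.2254² = 1001.1852.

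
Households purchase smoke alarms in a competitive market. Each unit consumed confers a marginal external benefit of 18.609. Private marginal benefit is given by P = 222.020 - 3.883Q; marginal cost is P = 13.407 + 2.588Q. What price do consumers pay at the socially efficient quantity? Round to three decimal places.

P = 85.673

Social marginal benefit = demand + MEB = 240.629 - 3.883Q.
Set SMB = MC: 240.629 - 3.883Q = 13.407 + 2.588Q → Q* = 35.1139.
Consumer price on the demand curve at Q*: 222.020 − 3.883×35.1139 = 85.6727.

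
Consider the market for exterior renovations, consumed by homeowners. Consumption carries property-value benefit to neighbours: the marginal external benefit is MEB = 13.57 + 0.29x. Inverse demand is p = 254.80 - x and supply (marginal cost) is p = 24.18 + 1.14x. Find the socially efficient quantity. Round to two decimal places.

Social marginal benefit = demand + MEB = 268.37 - 0.71x.
Set SMB = MC: 268.37 - 0.71x = 24.18 + 1.14x → x* = 131.9946.

x* = 131.99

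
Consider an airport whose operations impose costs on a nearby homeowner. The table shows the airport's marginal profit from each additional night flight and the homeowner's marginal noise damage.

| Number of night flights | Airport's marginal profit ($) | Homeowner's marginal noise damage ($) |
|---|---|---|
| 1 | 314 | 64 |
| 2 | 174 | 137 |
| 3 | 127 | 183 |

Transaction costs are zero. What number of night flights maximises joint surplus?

2

Bargaining reaches the level where marginal profit last exceeds marginal noise damage.
That holds through level 2 (174 ≥ 137) but not at 3 (127 < 183).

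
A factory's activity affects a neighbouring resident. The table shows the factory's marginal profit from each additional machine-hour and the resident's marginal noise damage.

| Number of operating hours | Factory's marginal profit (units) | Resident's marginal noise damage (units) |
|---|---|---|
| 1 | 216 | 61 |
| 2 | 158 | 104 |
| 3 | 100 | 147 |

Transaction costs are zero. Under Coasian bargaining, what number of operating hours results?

2

Bargaining reaches the level where marginal profit last exceeds marginal noise damage.
That holds through level 2 (158 ≥ 104) but not at 3 (100 < 147).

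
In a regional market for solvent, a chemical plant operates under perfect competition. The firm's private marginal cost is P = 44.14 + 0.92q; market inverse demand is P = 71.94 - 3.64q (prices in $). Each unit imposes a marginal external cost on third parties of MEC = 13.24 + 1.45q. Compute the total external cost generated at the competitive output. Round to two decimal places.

$107.66

Market equilibrium (private): 44.14 + 0.92q = 71.94 - 3.64q → q_m = 6.0965.
Total external cost = ∫₀^{q_m} (13.24 + 1.45q) dq = 13.24×6.0965 + ½×1.45×6.0965² = 107.6640.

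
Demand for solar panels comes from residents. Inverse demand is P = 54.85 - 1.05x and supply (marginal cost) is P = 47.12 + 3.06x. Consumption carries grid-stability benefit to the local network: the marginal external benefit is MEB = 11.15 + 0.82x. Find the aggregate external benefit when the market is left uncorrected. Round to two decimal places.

Market equilibrium (private): 47.12 + 3.06x = 54.85 - 1.05x → x_m = 1.8808.
Total external benefit = ∫₀^{x_m} (11.15 + 0.82x) dx = 11.15×1.8808 + ½×0.82×1.8808² = 22.4213.

22.42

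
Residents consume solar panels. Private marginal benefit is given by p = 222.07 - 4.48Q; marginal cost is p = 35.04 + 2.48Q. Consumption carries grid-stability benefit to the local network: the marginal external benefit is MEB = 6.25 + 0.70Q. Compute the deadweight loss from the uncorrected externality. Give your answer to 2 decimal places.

Market equilibrium (private): 35.04 + 2.48Q = 222.07 - 4.48Q → Q_m = 26.8721.
Social marginal benefit = demand + MEB = 228.32 - 3.78Q.
Set SMB = MC: 228.32 - 3.78Q = 35.04 + 2.48Q → Q* = 30.8754.
The welfare-loss triangle has base |Q_m − Q*| and height MEB(Q_m) (the vertical gap between SMB and MC is zero at Q* and MEB at Q_m).
DWL = ½ × 4.0033 × 25.0605 = 50.1623.

DWL = 50.16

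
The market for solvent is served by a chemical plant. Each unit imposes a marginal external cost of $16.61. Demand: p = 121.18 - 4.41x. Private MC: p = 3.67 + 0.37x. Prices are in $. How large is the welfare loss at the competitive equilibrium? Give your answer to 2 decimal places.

Market equilibrium (private): 3.67 + 0.37x = 121.18 - 4.41x → x_m = 24.5837.
Social marginal cost = private MC + MEC = 20.28 + 0.37x.
Set SMC = demand: 20.28 + 0.37x = 121.18 - 4.41x → x* = 21.1088.
The welfare-loss triangle has base |x_m − x*| and height MEC(x_m) (the vertical gap between SMC and demand is zero at x* and MEC at x_m).
DWL = ½ × 3.4749 × 16.6100 = 28.8590.

DWL = $28.86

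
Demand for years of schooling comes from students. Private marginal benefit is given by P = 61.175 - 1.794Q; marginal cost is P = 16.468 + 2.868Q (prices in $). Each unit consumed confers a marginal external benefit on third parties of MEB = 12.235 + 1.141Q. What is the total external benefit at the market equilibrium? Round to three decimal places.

Market equilibrium (private): 16.468 + 2.868Q = 61.175 - 1.794Q → Q_m = 9.5897.
Total external benefit = ∫₀^{Q_m} (12.235 + 1.141Q) dQ = 12.235×9.5897 + ½×1.141×9.5897² = 169.7945.

$169.794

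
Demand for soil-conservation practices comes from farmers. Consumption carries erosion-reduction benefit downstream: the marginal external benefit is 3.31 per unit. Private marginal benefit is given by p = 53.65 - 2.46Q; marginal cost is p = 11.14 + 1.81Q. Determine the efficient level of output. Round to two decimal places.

Social marginal benefit = demand + MEB = 56.96 - 2.46Q.
Set SMB = MC: 56.96 - 2.46Q = 11.14 + 1.81Q → Q* = 10.7307.

Q* = 10.73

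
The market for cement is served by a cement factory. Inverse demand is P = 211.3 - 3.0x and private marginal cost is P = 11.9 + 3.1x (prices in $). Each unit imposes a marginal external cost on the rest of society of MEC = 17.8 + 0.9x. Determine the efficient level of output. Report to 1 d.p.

x* = 25.9

Social marginal cost = private MC + MEC = 29.7 + 4.0x.
Set SMC = demand: 29.7 + 4.0x = 211.3 - 3.0x → x* = 25.9429.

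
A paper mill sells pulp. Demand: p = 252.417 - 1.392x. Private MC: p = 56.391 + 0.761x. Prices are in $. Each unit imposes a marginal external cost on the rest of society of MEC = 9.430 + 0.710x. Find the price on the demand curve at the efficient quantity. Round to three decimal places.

P = $161.693

Social marginal cost = private MC + MEC = 65.821 + 1.471x.
Set SMC = demand: 65.821 + 1.471x = 252.417 - 1.392x → x* = 65.1750.
Consumer price on the demand curve at x*: 252.417 − 1.392×65.1750 = 161.6934.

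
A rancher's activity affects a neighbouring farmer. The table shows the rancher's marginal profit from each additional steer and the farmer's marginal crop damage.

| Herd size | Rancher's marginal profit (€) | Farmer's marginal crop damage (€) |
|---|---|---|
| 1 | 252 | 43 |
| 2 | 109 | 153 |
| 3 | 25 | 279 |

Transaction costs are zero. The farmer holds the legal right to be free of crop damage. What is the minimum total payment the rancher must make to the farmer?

€43

Efficient level: marginal profit ≥ marginal crop damage through level 1, so k* = 1.
With the farmer holding the right, the rancher must at least compensate total damage at k*: 43 = 43.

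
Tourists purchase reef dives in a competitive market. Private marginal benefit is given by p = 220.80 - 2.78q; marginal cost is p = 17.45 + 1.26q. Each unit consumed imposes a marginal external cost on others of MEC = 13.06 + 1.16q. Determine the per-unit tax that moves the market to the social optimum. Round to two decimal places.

tax = 55.51 per unit

Social marginal benefit = demand − MEC = 207.74 - 3.94q.
Set SMB = MC: 207.74 - 3.94q = 17.45 + 1.26q → q* = 36.5942.
The Pigouvian tax equals MEC at q*: 13.06 + 1.16×36.5942 = 55.5093.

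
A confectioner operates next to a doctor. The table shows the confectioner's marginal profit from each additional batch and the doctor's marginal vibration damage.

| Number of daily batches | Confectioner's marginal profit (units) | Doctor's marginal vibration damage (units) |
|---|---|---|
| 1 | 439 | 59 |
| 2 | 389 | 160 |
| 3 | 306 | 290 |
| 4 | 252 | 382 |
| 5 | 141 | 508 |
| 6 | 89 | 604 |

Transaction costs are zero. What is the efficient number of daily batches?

Bargaining reaches the level where marginal profit last exceeds marginal vibration damage.
That holds through level 3 (306 ≥ 290) but not at 4 (252 < 382).

3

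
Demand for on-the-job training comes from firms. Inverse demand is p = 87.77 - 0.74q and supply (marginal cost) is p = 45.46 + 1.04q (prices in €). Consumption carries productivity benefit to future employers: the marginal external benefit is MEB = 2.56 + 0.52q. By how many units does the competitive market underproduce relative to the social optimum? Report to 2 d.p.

11.84 units

Market equilibrium (private): 45.46 + 1.04q = 87.77 - 0.74q → q_m = 23.7697.
Social marginal benefit = demand + MEB = 90.33 - 0.22q.
Set SMB = MC: 90.33 - 0.22q = 45.46 + 1.04q → q* = 35.6111.
Gap = |23.7697 − 35.6111| = 11.8414.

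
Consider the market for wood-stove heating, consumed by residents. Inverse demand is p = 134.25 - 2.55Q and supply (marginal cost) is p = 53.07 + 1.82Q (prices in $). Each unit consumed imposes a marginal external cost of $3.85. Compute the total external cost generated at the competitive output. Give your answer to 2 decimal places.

Market equilibrium (private): 53.07 + 1.82Q = 134.25 - 2.55Q → Q_m = 18.5767.
Total external cost = MEC × Q_m = 3.85 × 18.5767 = 71.5203.

$71.52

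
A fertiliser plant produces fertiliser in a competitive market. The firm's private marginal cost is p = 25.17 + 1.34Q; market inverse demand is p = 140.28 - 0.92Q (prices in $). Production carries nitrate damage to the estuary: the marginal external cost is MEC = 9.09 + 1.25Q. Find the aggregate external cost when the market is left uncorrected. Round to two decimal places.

Market equilibrium (private): 25.17 + 1.34Q = 140.28 - 0.92Q → Q_m = 50.9336.
Total external cost = ∫₀^{Q_m} (9.09 + 1.25Q) dQ = 9.09×50.9336 + ½×1.25×50.9336² = 2084.3812.

$2084.38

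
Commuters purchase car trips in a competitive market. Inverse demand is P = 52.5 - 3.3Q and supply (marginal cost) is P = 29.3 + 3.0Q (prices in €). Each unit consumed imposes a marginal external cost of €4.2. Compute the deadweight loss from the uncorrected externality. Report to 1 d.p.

Market equilibrium (private): 29.3 + 3.0Q = 52.5 - 3.3Q → Q_m = 3.6825.
Social marginal benefit = demand − MEC = 48.3 - 3.3Q.
Set SMB = MC: 48.3 - 3.3Q = 29.3 + 3.0Q → Q* = 3.0159.
Between Q* and Q_m the wedge MC − SMB runs linearly from 0 to MEC(Q_m), so the loss is a triangle.
DWL = ½ × 0.6666 × 4.2000 = 1.3999.

DWL = €1.4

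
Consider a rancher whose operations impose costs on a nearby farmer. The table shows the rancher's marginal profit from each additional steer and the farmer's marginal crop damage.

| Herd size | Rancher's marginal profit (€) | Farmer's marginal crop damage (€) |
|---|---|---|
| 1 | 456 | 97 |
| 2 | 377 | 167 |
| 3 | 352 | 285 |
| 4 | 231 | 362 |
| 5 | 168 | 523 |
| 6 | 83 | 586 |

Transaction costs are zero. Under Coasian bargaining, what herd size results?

3

Bargaining reaches the level where marginal profit last exceeds marginal crop damage.
That holds through level 3 (352 ≥ 285) but not at 4 (231 < 362).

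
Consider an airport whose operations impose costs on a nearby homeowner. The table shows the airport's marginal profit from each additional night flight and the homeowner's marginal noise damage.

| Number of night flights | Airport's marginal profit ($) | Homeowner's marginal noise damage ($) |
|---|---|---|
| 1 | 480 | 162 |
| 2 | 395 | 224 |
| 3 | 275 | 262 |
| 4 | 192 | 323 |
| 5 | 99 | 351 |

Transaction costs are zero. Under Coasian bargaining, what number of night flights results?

3

Bargaining reaches the level where marginal profit last exceeds marginal noise damage.
That holds through level 3 (275 ≥ 262) but not at 4 (192 < 323).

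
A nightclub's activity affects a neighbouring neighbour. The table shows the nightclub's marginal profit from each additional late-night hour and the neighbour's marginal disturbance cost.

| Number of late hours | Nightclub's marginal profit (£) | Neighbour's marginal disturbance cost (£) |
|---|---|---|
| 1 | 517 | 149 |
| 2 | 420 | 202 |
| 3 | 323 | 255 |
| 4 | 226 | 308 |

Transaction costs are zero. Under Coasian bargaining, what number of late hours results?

Bargaining reaches the level where marginal profit last exceeds marginal disturbance cost.
That holds through level 3 (323 ≥ 255) but not at 4 (226 < 308).

3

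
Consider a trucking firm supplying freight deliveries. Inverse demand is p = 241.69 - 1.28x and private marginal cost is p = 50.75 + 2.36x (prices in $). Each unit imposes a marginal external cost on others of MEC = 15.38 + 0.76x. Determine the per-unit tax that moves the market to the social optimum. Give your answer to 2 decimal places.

tax = $45.70 per unit

Social marginal cost = private MC + MEC = 66.13 + 3.12x.
Set SMC = demand: 66.13 + 3.12x = 241.69 - 1.28x → x* = 39.9000.
The Pigouvian tax equals MEC at x*: 15.38 + 0.76×39.9000 = 45.7040.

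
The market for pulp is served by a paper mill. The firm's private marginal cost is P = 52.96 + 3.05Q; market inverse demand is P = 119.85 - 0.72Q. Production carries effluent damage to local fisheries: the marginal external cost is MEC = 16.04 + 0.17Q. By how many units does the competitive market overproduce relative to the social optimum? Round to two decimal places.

4.84 units

Market equilibrium (private): 52.96 + 3.05Q = 119.85 - 0.72Q → Q_m = 17.7427.
Social marginal cost = private MC + MEC = 69.00 + 3.22Q.
Set SMC = demand: 69.00 + 3.22Q = 119.85 - 0.72Q → Q* = 12.9061.
Gap = |17.7427 − 12.9061| = 4.8366.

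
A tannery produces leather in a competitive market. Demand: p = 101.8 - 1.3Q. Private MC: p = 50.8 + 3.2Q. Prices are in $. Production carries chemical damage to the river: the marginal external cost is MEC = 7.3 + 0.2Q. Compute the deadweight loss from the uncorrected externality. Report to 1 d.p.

DWL = $9.7

Market equilibrium (private): 50.8 + 3.2Q = 101.8 - 1.3Q → Q_m = 11.3333.
Social marginal cost = private MC + MEC = 58.1 + 3.4Q.
Set SMC = demand: 58.1 + 3.4Q = 101.8 - 1.3Q → Q* = 9.2979.
The loss is the area between SMC and demand from Q* to Q_m; with linear curves that's a triangle of height MEC(Q_m).
DWL = ½ × 2.0354 × 9.5667 = 9.7360.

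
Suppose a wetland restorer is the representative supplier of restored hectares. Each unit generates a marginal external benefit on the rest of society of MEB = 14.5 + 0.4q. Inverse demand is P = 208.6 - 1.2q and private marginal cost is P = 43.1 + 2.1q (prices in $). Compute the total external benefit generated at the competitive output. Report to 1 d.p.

$1230.2

Market equilibrium (private): 43.1 + 2.1q = 208.6 - 1.2q → q_m = 50.1515.
Total external benefit = ∫₀^{q_m} (14.5 + 0.4q) dq = 14.5×50.1515 + ½×0.4×50.1515² = 1230.2313.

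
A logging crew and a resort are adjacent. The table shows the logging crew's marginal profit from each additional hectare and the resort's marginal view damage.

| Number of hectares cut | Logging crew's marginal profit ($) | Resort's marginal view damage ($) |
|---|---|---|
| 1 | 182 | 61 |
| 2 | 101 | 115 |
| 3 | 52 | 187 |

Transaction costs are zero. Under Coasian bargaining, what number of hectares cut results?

Bargaining reaches the level where marginal profit last exceeds marginal view damage.
That holds through level 1 (182 ≥ 61) but not at 2 (101 < 115).

1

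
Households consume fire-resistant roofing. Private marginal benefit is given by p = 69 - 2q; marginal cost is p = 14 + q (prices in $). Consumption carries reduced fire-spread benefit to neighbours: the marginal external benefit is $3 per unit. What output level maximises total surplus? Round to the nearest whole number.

q* = 19

Social marginal benefit = demand + MEB = 72 - 2q.
Set SMB = MC: 72 - 2q = 14 + q → q* = 19.3333.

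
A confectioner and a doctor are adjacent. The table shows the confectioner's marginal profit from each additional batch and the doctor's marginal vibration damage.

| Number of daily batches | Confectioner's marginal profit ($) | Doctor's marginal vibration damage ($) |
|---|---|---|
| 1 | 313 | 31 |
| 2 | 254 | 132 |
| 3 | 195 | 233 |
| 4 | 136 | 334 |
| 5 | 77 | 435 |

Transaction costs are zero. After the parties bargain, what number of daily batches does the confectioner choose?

Bargaining reaches the level where marginal profit last exceeds marginal vibration damage.
That holds through level 2 (254 ≥ 132) but not at 3 (195 < 233).

2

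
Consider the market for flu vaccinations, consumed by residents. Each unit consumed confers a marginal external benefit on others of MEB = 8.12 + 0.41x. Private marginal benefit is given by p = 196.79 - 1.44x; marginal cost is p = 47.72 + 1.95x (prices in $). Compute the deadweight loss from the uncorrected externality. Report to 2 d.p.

Market equilibrium (private): 47.72 + 1.95x = 196.79 - 1.44x → x_m = 43.9735.
Social marginal benefit = demand + MEB = 204.91 - 1.03x.
Set SMB = MC: 204.91 - 1.03x = 47.72 + 1.95x → x* = 52.7483.
The welfare-loss triangle has base |x_m − x*| and height MEB(x_m) (the vertical gap between SMB and MC is zero at x* and MEB at x_m).
DWL = ½ × 8.7748 × 26.1491 = 114.7266.

DWL = $114.73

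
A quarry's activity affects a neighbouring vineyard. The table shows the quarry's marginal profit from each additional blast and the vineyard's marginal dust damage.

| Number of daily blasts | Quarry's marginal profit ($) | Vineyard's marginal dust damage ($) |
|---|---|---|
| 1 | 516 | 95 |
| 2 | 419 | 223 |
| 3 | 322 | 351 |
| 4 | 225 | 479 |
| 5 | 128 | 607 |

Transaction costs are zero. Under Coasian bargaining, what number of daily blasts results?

Bargaining reaches the level where marginal profit last exceeds marginal dust damage.
That holds through level 2 (419 ≥ 223) but not at 3 (322 < 351).

2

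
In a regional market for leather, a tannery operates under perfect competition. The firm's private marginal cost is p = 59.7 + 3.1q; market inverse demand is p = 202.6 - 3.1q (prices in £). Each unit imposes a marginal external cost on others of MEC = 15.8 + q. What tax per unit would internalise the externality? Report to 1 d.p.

Social marginal cost = private MC + MEC = 75.5 + 4.1q.
Set SMC = demand: 75.5 + 4.1q = 202.6 - 3.1q → q* = 17.6528.
The Pigouvian tax equals MEC at q*: 15.8 + 1.0×17.6528 = 33.4528.

tax = £33.5 per unit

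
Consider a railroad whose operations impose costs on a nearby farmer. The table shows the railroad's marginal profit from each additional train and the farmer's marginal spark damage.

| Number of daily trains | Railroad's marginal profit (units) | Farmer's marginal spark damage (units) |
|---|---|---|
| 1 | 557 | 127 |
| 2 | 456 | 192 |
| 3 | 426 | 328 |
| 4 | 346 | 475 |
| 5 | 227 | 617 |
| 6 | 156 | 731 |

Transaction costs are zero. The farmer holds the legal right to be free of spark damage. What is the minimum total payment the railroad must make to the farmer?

Efficient level: marginal profit ≥ marginal spark damage through level 3, so k* = 3.
With the farmer holding the right, the railroad must at least compensate total damage at k*: 127 + 192 + 328 = 647.

647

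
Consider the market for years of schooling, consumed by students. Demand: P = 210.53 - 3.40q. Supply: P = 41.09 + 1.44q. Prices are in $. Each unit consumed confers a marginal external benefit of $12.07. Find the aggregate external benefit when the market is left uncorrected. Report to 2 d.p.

$422.55

Market equilibrium (private): 41.09 + 1.44q = 210.53 - 3.40q → q_m = 35.0083.
Total external benefit = MEB × q_m = 12.07 × 35.0083 = 422.5502.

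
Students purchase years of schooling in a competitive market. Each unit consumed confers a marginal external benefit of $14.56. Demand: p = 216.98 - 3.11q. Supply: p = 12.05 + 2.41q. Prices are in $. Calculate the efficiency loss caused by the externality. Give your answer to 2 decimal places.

DWL = $19.20

Market equilibrium (private): 12.05 + 2.41q = 216.98 - 3.11q → q_m = 37.1250.
Social marginal benefit = demand + MEB = 231.54 - 3.11q.
Set SMB = MC: 231.54 - 3.11q = 12.05 + 2.41q → q* = 39.7627.
The welfare-loss triangle has base |q_m − q*| and height MEB(q_m) (the vertical gap between SMB and MC is zero at q* and MEB at q_m).
DWL = ½ × 2.6377 × 14.5600 = 19.2025.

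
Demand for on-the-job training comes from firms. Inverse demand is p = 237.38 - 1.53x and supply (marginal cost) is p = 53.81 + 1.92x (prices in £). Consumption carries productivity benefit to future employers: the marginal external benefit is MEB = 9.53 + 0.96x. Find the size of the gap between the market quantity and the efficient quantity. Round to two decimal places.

24.34 units

Market equilibrium (private): 53.81 + 1.92x = 237.38 - 1.53x → x_m = 53.2087.
Social marginal benefit = demand + MEB = 246.91 - 0.57x.
Set SMB = MC: 246.91 - 0.57x = 53.81 + 1.92x → x* = 77.5502.
Gap = |53.2087 − 77.5502| = 24.3415.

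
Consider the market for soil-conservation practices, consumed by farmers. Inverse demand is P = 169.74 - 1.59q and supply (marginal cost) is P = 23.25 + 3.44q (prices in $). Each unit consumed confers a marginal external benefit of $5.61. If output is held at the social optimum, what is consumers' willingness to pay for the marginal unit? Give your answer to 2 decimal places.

Social marginal benefit = demand + MEB = 175.35 - 1.59q.
Set SMB = MC: 175.35 - 1.59q = 23.25 + 3.44q → q* = 30.2386.
Consumer price on the demand curve at q*: 169.74 − 1.59×30.2386 = 121.6606.

P = $121.66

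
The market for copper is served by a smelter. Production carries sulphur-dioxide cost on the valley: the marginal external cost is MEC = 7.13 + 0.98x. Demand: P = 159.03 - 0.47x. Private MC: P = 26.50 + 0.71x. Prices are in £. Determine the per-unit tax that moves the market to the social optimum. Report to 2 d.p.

tax = £64.02 per unit

Social marginal cost = private MC + MEC = 33.63 + 1.69x.
Set SMC = demand: 33.63 + 1.69x = 159.03 - 0.47x → x* = 58.0556.
The Pigouvian tax equals MEC at x*: 7.13 + 0.98×58.0556 = 64.0245.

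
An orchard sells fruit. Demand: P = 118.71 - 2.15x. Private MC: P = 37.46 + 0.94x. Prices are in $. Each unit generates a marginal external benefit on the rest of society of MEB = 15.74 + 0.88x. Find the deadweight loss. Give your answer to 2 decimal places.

Market equilibrium (private): 37.46 + 0.94x = 118.71 - 2.15x → x_m = 26.2945.
Social marginal cost = private MC − MEB = 21.72 + 0.06x.
Set SMC = demand: 21.72 + 0.06x = 118.71 - 2.15x → x* = 43.8869.
Between x* and x_m the wedge demand − SMC runs linearly from 0 to MEB(x_m), so the loss is a triangle.
DWL = ½ × 17.5924 × 38.8792 = 341.9892.

DWL = $341.99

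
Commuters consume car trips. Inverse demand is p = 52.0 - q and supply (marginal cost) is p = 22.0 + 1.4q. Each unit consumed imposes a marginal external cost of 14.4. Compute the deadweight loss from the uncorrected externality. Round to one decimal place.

Market equilibrium (private): 22.0 + 1.4q = 52.0 - q → q_m = 12.5000.
Social marginal benefit = demand − MEC = 37.6 - q.
Set SMB = MC: 37.6 - q = 22.0 + 1.4q → q* = 6.5000.
The loss is the area between SMB and MC from q* to q_m; with linear curves that's a triangle of height MEC(q_m).
DWL = ½ × 6.0000 × 14.4000 = 43.2000.

DWL = 43.2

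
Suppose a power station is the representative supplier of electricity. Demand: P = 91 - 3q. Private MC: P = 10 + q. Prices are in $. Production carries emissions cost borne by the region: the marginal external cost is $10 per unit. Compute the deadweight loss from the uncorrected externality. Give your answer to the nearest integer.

Market equilibrium (private): 10 + q = 91 - 3q → q_m = 20.2500.
Social marginal cost = private MC + MEC = 20 + q.
Set SMC = demand: 20 + q = 91 - 3q → q* = 17.7500.
The loss is the area between SMC and demand from q* to q_m; with linear curves that's a triangle of height MEC(q_m).
DWL = ½ × 2.5000 × 10.0000 = 12.5000.

DWL = $13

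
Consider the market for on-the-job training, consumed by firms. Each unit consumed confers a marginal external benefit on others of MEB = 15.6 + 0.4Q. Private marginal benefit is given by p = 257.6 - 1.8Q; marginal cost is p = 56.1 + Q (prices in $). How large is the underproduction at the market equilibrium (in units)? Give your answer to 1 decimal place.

18.5 units

Market equilibrium (private): 56.1 + Q = 257.6 - 1.8Q → Q_m = 71.9643.
Social marginal benefit = demand + MEB = 273.2 - 1.4Q.
Set SMB = MC: 273.2 - 1.4Q = 56.1 + Q → Q* = 90.4583.
Gap = |71.9643 − 90.4583| = 18.4940.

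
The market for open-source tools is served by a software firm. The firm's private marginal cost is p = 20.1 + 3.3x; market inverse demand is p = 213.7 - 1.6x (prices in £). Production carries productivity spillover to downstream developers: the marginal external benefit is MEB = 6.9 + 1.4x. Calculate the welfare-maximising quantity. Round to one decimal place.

x* = 57.3

Social marginal cost = private MC − MEB = 13.2 + 1.9x.
Set SMC = demand: 13.2 + 1.9x = 213.7 - 1.6x → x* = 57.2857.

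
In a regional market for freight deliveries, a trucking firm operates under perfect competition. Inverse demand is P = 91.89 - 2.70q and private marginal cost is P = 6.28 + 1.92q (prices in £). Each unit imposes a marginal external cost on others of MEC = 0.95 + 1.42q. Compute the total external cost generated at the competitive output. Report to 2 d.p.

£261.40

Market equilibrium (private): 6.28 + 1.92q = 91.89 - 2.70q → q_m = 18.5303.
Total external cost = ∫₀^{q_m} (0.95 + 1.42q) dq = 0.95×18.5303 + ½×1.42×18.5303² = 261.3979.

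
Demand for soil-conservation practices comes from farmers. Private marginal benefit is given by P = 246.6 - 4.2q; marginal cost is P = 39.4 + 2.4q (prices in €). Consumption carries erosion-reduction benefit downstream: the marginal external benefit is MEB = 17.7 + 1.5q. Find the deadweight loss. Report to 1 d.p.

DWL = €411.6

Market equilibrium (private): 39.4 + 2.4q = 246.6 - 4.2q → q_m = 31.3939.
Social marginal benefit = demand + MEB = 264.3 - 2.7q.
Set SMB = MC: 264.3 - 2.7q = 39.4 + 2.4q → q* = 44.0980.
Between q* and q_m the wedge SMB − MC runs linearly from 0 to MEB(q_m), so the loss is a triangle.
DWL = ½ × 12.7041 × 64.7909 = 411.5550.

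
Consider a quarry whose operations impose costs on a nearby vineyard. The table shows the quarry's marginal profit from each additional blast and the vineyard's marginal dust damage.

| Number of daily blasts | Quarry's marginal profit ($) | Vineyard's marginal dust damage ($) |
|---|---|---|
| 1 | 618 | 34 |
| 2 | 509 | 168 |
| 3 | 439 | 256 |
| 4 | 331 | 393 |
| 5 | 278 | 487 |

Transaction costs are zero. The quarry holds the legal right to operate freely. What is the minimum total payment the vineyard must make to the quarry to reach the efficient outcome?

$609

Left alone the quarry would choose level 5 (marginal profit stays positive).
Efficient level: k* = 3 (marginal profit ≥ marginal dust damage through 3).
The vineyard must at least cover the quarry's forgone profit from cutting 5→3: 331 + 278 = 609.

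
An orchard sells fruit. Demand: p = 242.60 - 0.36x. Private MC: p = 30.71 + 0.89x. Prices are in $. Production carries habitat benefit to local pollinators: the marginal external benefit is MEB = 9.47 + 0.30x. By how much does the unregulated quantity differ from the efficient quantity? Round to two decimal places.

63.50 units

Market equilibrium (private): 30.71 + 0.89x = 242.60 - 0.36x → x_m = 169.5120.
Social marginal cost = private MC − MEB = 21.24 + 0.59x.
Set SMC = demand: 21.24 + 0.59x = 242.60 - 0.36x → x* = 233.0105.
Gap = |169.5120 − 233.0105| = 63.4985.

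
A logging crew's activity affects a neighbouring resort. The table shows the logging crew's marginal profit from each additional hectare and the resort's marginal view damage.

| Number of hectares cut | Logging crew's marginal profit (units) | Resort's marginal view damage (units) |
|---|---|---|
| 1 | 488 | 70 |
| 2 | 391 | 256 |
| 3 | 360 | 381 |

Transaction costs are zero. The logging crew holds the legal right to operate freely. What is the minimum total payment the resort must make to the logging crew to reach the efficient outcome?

Left alone the logging crew would choose level 3 (marginal profit stays positive).
Efficient level: k* = 2 (marginal profit ≥ marginal view damage through 2).
The resort must at least cover the logging crew's forgone profit from cutting 3→2: 360 = 360.

360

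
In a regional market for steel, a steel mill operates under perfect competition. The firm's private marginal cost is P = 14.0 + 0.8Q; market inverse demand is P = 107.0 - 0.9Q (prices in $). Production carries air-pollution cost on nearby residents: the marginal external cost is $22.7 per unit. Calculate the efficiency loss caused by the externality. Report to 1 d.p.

DWL = $151.6

Market equilibrium (private): 14.0 + 0.8Q = 107.0 - 0.9Q → Q_m = 54.7059.
Social marginal cost = private MC + MEC = 36.7 + 0.8Q.
Set SMC = demand: 36.7 + 0.8Q = 107.0 - 0.9Q → Q* = 41.3529.
Height of the DWL triangle at Q_m is SMC(Q_m) − demand(Q_m) = MEC(Q_m) = 22.7000.
DWL = ½ × 13.3530 × 22.7000 = 151.5566.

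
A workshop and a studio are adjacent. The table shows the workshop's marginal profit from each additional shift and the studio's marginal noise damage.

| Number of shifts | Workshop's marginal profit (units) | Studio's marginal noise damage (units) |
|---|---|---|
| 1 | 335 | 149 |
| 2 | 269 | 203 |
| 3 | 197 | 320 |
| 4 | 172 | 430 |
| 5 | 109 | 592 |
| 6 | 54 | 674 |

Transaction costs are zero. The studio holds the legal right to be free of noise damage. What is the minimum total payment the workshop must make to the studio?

Efficient level: marginal profit ≥ marginal noise damage through level 2, so k* = 2.
With the studio holding the right, the workshop must at least compensate total damage at k*: 149 + 203 = 352.

352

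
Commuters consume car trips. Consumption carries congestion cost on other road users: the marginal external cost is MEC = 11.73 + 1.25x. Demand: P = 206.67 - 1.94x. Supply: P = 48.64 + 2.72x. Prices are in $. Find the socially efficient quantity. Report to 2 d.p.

x* = 24.75

Social marginal benefit = demand − MEC = 194.94 - 3.19x.
Set SMB = MC: 194.94 - 3.19x = 48.64 + 2.72x → x* = 24.7547.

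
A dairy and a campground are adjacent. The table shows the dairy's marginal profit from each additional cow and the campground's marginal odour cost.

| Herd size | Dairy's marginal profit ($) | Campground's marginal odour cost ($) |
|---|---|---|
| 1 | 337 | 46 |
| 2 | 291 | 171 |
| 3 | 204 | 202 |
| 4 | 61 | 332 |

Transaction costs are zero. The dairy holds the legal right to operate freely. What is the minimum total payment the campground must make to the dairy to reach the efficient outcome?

$61

Left alone the dairy would choose level 4 (marginal profit stays positive).
Efficient level: k* = 3 (marginal profit ≥ marginal odour cost through 3).
The campground must at least cover the dairy's forgone profit from cutting 4→3: 61 = 61.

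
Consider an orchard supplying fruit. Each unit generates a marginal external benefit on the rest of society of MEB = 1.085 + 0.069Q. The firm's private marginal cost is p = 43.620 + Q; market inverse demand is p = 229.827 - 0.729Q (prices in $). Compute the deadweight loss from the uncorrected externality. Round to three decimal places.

DWL = $21.844

Market equilibrium (private): 43.620 + Q = 229.827 - 0.729Q → Q_m = 107.6964.
Social marginal cost = private MC − MEB = 42.535 + 0.931Q.
Set SMC = demand: 42.535 + 0.931Q = 229.827 - 0.729Q → Q* = 112.8265.
The loss is the area between SMC and demand from Q* to Q_m; with linear curves that's a triangle of height MEB(Q_m).
DWL = ½ × 5.1301 × 8.5160 = 21.8440.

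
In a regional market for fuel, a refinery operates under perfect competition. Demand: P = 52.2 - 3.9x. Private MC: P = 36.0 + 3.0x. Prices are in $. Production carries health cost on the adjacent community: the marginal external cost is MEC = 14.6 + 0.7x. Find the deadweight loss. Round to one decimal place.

DWL = $17.4

Market equilibrium (private): 36.0 + 3.0x = 52.2 - 3.9x → x_m = 2.3478.
Social marginal cost = private MC + MEC = 50.6 + 3.7x.
Set SMC = demand: 50.6 + 3.7x = 52.2 - 3.9x → x* = 0.2105.
The welfare-loss triangle has base |x_m − x*| and height MEC(x_m) (the vertical gap between SMC and demand is zero at x* and MEC at x_m).
DWL = ½ × 2.1373 × 16.2435 = 17.3586.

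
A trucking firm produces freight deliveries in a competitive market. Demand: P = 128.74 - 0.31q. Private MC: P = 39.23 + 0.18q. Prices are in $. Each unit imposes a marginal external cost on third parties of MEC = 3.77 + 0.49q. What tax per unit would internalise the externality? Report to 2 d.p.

Social marginal cost = private MC + MEC = 43.00 + 0.67q.
Set SMC = demand: 43.00 + 0.67q = 128.74 - 0.31q → q* = 87.4898.
The Pigouvian tax equals MEC at q*: 3.77 + 0.49×87.4898 = 46.6400.

tax = $46.64 per unit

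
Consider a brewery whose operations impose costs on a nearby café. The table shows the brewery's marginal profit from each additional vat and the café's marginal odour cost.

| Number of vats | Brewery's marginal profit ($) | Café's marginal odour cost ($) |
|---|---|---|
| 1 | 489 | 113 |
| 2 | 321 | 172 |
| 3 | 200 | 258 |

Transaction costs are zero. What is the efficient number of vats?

Bargaining reaches the level where marginal profit last exceeds marginal odour cost.
That holds through level 2 (321 ≥ 172) but not at 3 (200 < 258).

2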